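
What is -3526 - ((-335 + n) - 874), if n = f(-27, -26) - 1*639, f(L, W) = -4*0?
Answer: -1678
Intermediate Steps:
f(L, W) = 0
n = -639 (n = 0 - 1*639 = 0 - 639 = -639)
-3526 - ((-335 + n) - 874) = -3526 - ((-335 - 639) - 874) = -3526 - (-974 - 874) = -3526 - 1*(-1848) = -3526 + 1848 = -1678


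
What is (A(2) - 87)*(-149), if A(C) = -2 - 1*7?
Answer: 14304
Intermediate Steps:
A(C) = -9 (A(C) = -2 - 7 = -9)
(A(2) - 87)*(-149) = (-9 - 87)*(-149) = -96*(-149) = 14304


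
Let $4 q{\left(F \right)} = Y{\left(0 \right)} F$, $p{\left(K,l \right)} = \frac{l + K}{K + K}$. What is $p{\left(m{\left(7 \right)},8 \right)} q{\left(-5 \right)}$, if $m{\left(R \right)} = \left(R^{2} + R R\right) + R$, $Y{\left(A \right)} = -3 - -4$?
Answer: $- \frac{113}{168} \approx -0.67262$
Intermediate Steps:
$Y{\left(A \right)} = 1$ ($Y{\left(A \right)} = -3 + 4 = 1$)
$m{\left(R \right)} = R + 2 R^{2}$ ($m{\left(R \right)} = \left(R^{2} + R^{2}\right) + R = 2 R^{2} + R = R + 2 R^{2}$)
$p{\left(K,l \right)} = \frac{K + l}{2 K}$
$q{\left(F \right)} = \frac{F}{4}$ ($q{\left(F \right)} = \frac{1 F}{4} = \frac{F}{4}$)
$p{\left(m{\left(7 \right)},8 \right)} q{\left(-5 \right)} = \frac{7 \left(1 + 2 \cdot 7\right) + 8}{2 \cdot 7 \left(1 + 2 \cdot 7\right)} \frac{1}{4} \left(-5\right) = \frac{7 \left(1 + 14\right) + 8}{2 \cdot 7 \left(1 + 14\right)} \left(- \frac{5}{4}\right) = \frac{7 \cdot 15 + 8}{2 \cdot 7 \cdot 15} \left(- \frac{5}{4}\right) = \frac{105 + 8}{2 \cdot 105} \left(- \frac{5}{4}\right) = \frac{1}{2} \cdot \frac{1}{105} \cdot 113 \left(- \frac{5}{4}\right) = \frac{113}{210} \left(- \frac{5}{4}\right) = - \frac{113}{168}$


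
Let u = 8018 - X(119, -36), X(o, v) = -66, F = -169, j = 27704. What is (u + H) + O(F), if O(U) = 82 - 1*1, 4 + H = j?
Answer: 35865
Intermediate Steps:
H = 27700 (H = -4 + 27704 = 27700)
O(U) = 81 (O(U) = 82 - 1 = 81)
u = 8084 (u = 8018 - 1*(-66) = 8018 + 66 = 8084)
(u + H) + O(F) = (8084 + 27700) + 81 = 35784 + 81 = 35865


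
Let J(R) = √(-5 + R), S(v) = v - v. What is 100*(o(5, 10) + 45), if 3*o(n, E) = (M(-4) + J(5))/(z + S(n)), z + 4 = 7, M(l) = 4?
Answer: 40900/9 ≈ 4544.4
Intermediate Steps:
S(v) = 0
z = 3 (z = -4 + 7 = 3)
o(n, E) = 4/9 (o(n, E) = ((4 + √(-5 + 5))/(3 + 0))/3 = ((4 + √0)/3)/3 = ((4 + 0)*(⅓))/3 = (4*(⅓))/3 = (⅓)*(4/3) = 4/9)
100*(o(5, 10) + 45) = 100*(4/9 + 45) = 100*(409/9) = 40900/9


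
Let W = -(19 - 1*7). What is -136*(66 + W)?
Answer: -7344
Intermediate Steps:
W = -12 (W = -(19 - 7) = -1*12 = -12)
-136*(66 + W) = -136*(66 - 12) = -136*54 = -7344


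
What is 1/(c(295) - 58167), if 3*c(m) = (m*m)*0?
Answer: -1/58167 ≈ -1.7192e-5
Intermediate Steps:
c(m) = 0 (c(m) = ((m*m)*0)/3 = (m²*0)/3 = (⅓)*0 = 0)
1/(c(295) - 58167) = 1/(0 - 58167) = 1/(-58167) = -1/58167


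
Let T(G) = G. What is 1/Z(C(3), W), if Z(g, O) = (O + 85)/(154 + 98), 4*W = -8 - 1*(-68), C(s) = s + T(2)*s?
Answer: 63/25 ≈ 2.5200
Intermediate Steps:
C(s) = 3*s (C(s) = s + 2*s = 3*s)
W = 15 (W = (-8 - 1*(-68))/4 = (-8 + 68)/4 = (¼)*60 = 15)
Z(g, O) = 85/252 + O/252 (Z(g, O) = (85 + O)/252 = (85 + O)*(1/252) = 85/252 + O/252)
1/Z(C(3), W) = 1/(85/252 + (1/252)*15) = 1/(85/252 + 5/84) = 1/(25/63) = 63/25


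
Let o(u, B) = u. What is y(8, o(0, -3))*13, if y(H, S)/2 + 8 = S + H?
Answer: 0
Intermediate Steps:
y(H, S) = -16 + 2*H + 2*S (y(H, S) = -16 + 2*(S + H) = -16 + 2*(H + S) = -16 + (2*H + 2*S) = -16 + 2*H + 2*S)
y(8, o(0, -3))*13 = (-16 + 2*8 + 2*0)*13 = (-16 + 16 + 0)*13 = 0*13 = 0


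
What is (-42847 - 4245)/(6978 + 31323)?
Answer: -47092/38301 ≈ -1.2295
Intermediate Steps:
(-42847 - 4245)/(6978 + 31323) = -47092/38301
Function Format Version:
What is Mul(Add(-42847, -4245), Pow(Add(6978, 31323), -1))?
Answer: Rational(-47092, 38301) ≈ -1.2295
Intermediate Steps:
Mul(Add(-42847, -4245), Pow(Add(6978, 31323), -1)) = Mul(-47092, Pow(38301, -1)) = Mul(-47092, Rational(1, 38301)) = Rational(-47092, 38301)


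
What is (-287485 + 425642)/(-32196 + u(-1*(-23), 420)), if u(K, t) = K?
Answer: -138157/32173 ≈ -4.2942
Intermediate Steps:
(-287485 + 425642)/(-32196 + u(-1*(-23), 420)) = (-287485 + 425642)/(-32196 - 1*(-23)) = 138157/(-32196 + 23) = 138157/(-32173) = 138157*(-1/32173) = -138157/32173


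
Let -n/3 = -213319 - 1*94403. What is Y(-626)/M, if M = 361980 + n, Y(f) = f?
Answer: -313/642573 ≈ -0.00048710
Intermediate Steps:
n = 923166 (n = -3*(-213319 - 1*94403) = -3*(-213319 - 94403) = -3*(-307722) = 923166)
M = 1285146 (M = 361980 + 923166 = 1285146)
Y(-626)/M = -626/1285146 = -626*1/1285146 = -313/642573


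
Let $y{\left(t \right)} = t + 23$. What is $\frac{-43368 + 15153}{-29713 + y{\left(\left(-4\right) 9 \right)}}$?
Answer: $\frac{28215}{29726} \approx 0.94917$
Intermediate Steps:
$y{\left(t \right)} = 23 + t$
$\frac{-43368 + 15153}{-29713 + y{\left(\left(-4\right) 9 \right)}} = \frac{-43368 + 15153}{-29713 + \left(23 - 36\right)} = - \frac{28215}{-29713 + \left(23 - 36\right)} = - \frac{28215}{-29713 - 13} = - \frac{28215}{-29726} = \left(-28215\right) \left(- \frac{1}{29726}\right) = \frac{28215}{29726}$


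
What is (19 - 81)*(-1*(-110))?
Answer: -6820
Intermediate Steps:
(19 - 81)*(-1*(-110)) = -62*110 = -6820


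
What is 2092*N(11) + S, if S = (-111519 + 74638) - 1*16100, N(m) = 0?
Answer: -52981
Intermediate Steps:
S = -52981 (S = -36881 - 16100 = -52981)
2092*N(11) + S = 2092*0 - 52981 = 0 - 52981 = -52981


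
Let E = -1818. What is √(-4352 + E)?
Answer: I*√6170 ≈ 78.549*I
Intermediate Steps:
√(-4352 + E) = √(-4352 - 1818) = √(-6170) = I*√6170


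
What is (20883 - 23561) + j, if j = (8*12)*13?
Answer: -1430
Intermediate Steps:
j = 1248 (j = 96*13 = 1248)
(20883 - 23561) + j = (20883 - 23561) + 1248 = -2678 + 1248 = -1430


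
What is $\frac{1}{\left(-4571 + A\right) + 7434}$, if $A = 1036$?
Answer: $\frac{1}{3899} \approx 0.00025648$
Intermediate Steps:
$\frac{1}{\left(-4571 + A\right) + 7434} = \frac{1}{\left(-4571 + 1036\right) + 7434} = \frac{1}{-3535 + 7434} = \frac{1}{3899}$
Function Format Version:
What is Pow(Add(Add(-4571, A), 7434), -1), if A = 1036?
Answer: Rational(1, 3899) ≈ 0.00025648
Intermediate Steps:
Pow(Add(Add(-4571, A), 7434), -1) = Pow(Add(Add(-4571, 1036), 7434), -1) = Pow(Add(-3535, 7434), -1) = Pow(3899, -1) = Rational(1, 3899)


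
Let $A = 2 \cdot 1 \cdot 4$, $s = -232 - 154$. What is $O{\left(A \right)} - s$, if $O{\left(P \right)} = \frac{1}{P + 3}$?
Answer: $\frac{4247}{11} \approx 386.09$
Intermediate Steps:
$s = -386$ ($s = -232 - 154 = -386$)
$A = 8$ ($A = 2 \cdot 4 = 8$)
$O{\left(P \right)} = \frac{1}{3 + P}$
$O{\left(A \right)} - s = \frac{1}{3 + 8} - -386 = \frac{1}{11} + 386 = \frac{4247}{11}$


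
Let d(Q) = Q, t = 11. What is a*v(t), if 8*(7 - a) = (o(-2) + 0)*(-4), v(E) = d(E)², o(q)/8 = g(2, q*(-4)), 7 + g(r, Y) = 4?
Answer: -605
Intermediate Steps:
g(r, Y) = -3 (g(r, Y) = -7 + 4 = -3)
o(q) = -24 (o(q) = 8*(-3) = -24)
v(E) = E²
a = -5 (a = 7 - (-24 + 0)*(-4)/8 = 7 - (-3)*(-4) = 7 - ⅛*96 = 7 - 12 = -5)
a*v(t) = -5*11² = -5*121 = -605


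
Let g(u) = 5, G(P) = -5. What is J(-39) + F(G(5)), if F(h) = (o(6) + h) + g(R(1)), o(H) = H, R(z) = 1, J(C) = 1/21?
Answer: 127/21 ≈ 6.0476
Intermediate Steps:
J(C) = 1/21
F(h) = 11 + h (F(h) = (6 + h) + 5 = 11 + h)
J(-39) + F(G(5)) = 1/21 + (11 - 5) = 1/21 + 6 = 127/21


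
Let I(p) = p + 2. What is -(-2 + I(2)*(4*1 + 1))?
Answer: -18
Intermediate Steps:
I(p) = 2 + p
-(-2 + I(2)*(4*1 + 1)) = -(-2 + (2 + 2)*(4*1 + 1)) = -(-2 + 4*(4 + 1)) = -(-2 + 4*5) = -(-2 + 20) = -1*18 = -18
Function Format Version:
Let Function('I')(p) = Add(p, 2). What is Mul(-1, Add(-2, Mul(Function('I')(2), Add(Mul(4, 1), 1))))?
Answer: -18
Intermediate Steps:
Function('I')(p) = Add(2, p)
Mul(-1, Add(-2, Mul(Function('I')(2), Add(Mul(4, 1), 1)))) = Mul(-1, Add(-2, Mul(Add(2, 2), Add(Mul(4, 1), 1)))) = Mul(-1, Add(-2, Mul(4, Add(4, 1)))) = Mul(-1, Add(-2, Mul(4, 5))) = Mul(-1, Add(-2, 20)) = Mul(-1, 18) = -18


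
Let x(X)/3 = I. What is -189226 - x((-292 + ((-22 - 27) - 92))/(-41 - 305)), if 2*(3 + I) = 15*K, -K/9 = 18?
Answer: -185572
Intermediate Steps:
K = -162 (K = -9*18 = -162)
I = -1218 (I = -3 + (15*(-162))/2 = -3 + (½)*(-2430) = -3 - 1215 = -1218)
x(X) = -3654 (x(X) = 3*(-1218) = -3654)
-189226 - x((-292 + ((-22 - 27) - 92))/(-41 - 305)) = -189226 - 1*(-3654) = -189226 + 3654 = -185572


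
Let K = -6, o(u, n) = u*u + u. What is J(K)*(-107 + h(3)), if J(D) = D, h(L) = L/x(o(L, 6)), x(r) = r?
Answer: 1281/2 ≈ 640.50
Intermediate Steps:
o(u, n) = u + u**2 (o(u, n) = u**2 + u = u + u**2)
h(L) = 1/(1 + L) (h(L) = L/((L*(1 + L))) = L*(1/(L*(1 + L))) = 1/(1 + L))
J(K)*(-107 + h(3)) = -6*(-107 + 1/(1 + 3)) = -6*(-107 + 1/4) = -6*(-427/4) = 1281/2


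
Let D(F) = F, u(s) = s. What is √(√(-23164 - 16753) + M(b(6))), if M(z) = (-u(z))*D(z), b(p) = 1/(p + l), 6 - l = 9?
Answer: √(-1 + 9*I*√39917)/3 ≈ 9.992 + 9.9976*I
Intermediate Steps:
l = -3 (l = 6 - 1*9 = 6 - 9 = -3)
b(p) = 1/(-3 + p) (b(p) = 1/(p - 3) = 1/(-3 + p))
M(z) = -z² (M(z) = (-z)*z = -z²)
√(√(-23164 - 16753) + M(b(6))) = √(√(-23164 - 16753) - (1/(-3 + 6))²) = √(√(-39917) - (1/3)²) = √(I*√39917 - (⅓)²) = √(I*√39917 - 1*⅑) = √(I*√39917 - ⅑) = √(-⅑ + I*√39917)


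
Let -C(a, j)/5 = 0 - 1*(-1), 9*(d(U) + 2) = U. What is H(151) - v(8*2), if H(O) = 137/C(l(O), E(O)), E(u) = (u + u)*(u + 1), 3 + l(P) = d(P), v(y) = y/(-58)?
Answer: -3933/145 ≈ -27.124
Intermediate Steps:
d(U) = -2 + U/9
v(y) = -y/58 (v(y) = y*(-1/58) = -y/58)
l(P) = -5 + P/9 (l(P) = -3 + (-2 + P/9) = -5 + P/9)
E(u) = 2*u*(1 + u) (E(u) = (2*u)*(1 + u) = 2*u*(1 + u))
C(a, j) = -5 (C(a, j) = -5*(0 - 1*(-1)) = -5*(0 + 1) = -5*1 = -5)
H(O) = -137/5 (H(O) = 137/(-5) = 137*(-1/5) = -137/5)
H(151) - v(8*2) = -137/5 - (-1)*8*2/58 = -137/5 - (-1)*16/58 = -137/5 - 1*(-8/29) = -137/5 + 8/29 = -3933/145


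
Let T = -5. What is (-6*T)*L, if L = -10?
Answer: -300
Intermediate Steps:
(-6*T)*L = -6*(-5)*(-10) = 30*(-10) = -300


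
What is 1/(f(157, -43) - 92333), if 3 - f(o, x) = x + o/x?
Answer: -43/3968184 ≈ -1.0836e-5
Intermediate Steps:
f(o, x) = 3 - x - o/x (f(o, x) = 3 - (x + o/x) = 3 + (-x - o/x) = 3 - x - o/x)
1/(f(157, -43) - 92333) = 1/((3 - 1*(-43) - 1*157/(-43)) - 92333) = 1/((3 + 43 - 1*157*(-1/43)) - 92333) = 1/((3 + 43 + 157/43) - 92333) = 1/(2135/43 - 92333) = 1/(-3968184/43) = -43/3968184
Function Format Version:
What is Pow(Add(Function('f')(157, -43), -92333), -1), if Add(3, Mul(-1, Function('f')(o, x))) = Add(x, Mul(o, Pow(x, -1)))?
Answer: Rational(-43, 3968184) ≈ -1.0836e-5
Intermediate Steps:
Function('f')(o, x) = Add(3, Mul(-1, x), Mul(-1, o, Pow(x, -1))) (Function('f')(o, x) = Add(3, Mul(-1, Add(x, Mul(o, Pow(x, -1))))) = Add(3, Add(Mul(-1, x), Mul(-1, o, Pow(x, -1)))) = Add(3, Mul(-1, x), Mul(-1, o, Pow(x, -1))))
Pow(Add(Function('f')(157, -43), -92333), -1) = Pow(Add(Add(3, Mul(-1, -43), Mul(-1, 157, Pow(-43, -1))), -92333), -1) = Pow(Add(Add(3, 43, Mul(-1, 157, Rational(-1, 43))), -92333), -1) = Pow(Add(Add(3, 43, Rational(157, 43)), -92333), -1) = Pow(Add(Rational(2135, 43), -92333), -1) = Pow(Rational(-3968184, 43), -1) = Rational(-43, 3968184)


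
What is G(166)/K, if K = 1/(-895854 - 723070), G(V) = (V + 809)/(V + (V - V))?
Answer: -789225450/83 ≈ -9.5087e+6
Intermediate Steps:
G(V) = (809 + V)/V (G(V) = (809 + V)/(V + 0) = (809 + V)/V)
K = -1/1618924 (K = 1/(-1618924) = -1/1618924 ≈ -6.1769e-7)
G(166)/K = ((809 + 166)/166)/(-1/1618924) = ((1/166)*975)*(-1618924) = (975/166)*(-1618924) = -789225450/83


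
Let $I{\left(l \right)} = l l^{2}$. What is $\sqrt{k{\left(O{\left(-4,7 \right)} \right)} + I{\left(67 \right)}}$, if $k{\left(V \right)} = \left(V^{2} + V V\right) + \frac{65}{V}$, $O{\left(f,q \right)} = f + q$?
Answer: $\frac{2 \sqrt{676806}}{3} \approx 548.46$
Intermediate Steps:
$I{\left(l \right)} = l^{3}$
$k{\left(V \right)} = 2 V^{2} + \frac{65}{V}$ ($k{\left(V \right)} = \left(V^{2} + V^{2}\right) + \frac{65}{V} = 2 V^{2} + \frac{65}{V}$)
$\sqrt{k{\left(O{\left(-4,7 \right)} \right)} + I{\left(67 \right)}} = \sqrt{\frac{65 + 2 \left(-4 + 7\right)^{3}}{-4 + 7} + 67^{3}} = \sqrt{\frac{65 + 2 \cdot 3^{3}}{3} + 300763} = \sqrt{\frac{65 + 2 \cdot 27}{3} + 300763} = \sqrt{\frac{65 + 54}{3} + 300763} = \sqrt{\frac{1}{3} \cdot 119 + 300763} = \sqrt{\frac{119}{3} + 300763} = \sqrt{\frac{902408}{3}} = \frac{2 \sqrt{676806}}{3}$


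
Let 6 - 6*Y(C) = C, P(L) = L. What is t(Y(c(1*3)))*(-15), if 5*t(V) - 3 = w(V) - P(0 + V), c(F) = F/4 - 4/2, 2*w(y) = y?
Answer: -115/16 ≈ -7.1875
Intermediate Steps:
w(y) = y/2
c(F) = -2 + F/4 (c(F) = F*(¼) - 4*½ = F/4 - 2 = -2 + F/4)
Y(C) = 1 - C/6
t(V) = ⅗ - V/10 (t(V) = ⅗ + (V/2 - (0 + V))/5 = ⅗ + (V/2 - V)/5 = ⅗ + (-V/2)/5 = ⅗ - V/10)
t(Y(c(1*3)))*(-15) = (⅗ - (1 - (-2 + (1*3)/4)/6)/10)*(-15) = (⅗ - (1 - (-2 + (¼)*3)/6)/10)*(-15) = (⅗ - (1 - (-2 + ¾)/6)/10)*(-15) = (⅗ - (1 - ⅙*(-5/4))/10)*(-15) = (⅗ - (1 + 5/24)/10)*(-15) = (⅗ - ⅒*29/24)*(-15) = (⅗ - 29/240)*(-15) = (23/48)*(-15) = -115/16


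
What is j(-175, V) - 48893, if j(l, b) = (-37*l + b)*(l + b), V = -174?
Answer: -2247942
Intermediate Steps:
j(l, b) = (b + l)*(b - 37*l) (j(l, b) = (b - 37*l)*(b + l) = (b + l)*(b - 37*l))
j(-175, V) - 48893 = ((-174)² - 37*(-175)² - 36*(-174)*(-175)) - 48893 = (30276 - 37*30625 - 1096200) - 48893 = (30276 - 1133125 - 1096200) - 48893 = -2199049 - 48893 = -2247942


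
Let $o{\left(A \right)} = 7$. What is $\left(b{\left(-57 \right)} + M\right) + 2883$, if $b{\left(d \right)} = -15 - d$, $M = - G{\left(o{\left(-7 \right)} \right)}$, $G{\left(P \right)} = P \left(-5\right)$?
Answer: $2960$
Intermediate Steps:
$G{\left(P \right)} = - 5 P$
$M = 35$ ($M = - \left(-5\right) 7 = \left(-1\right) \left(-35\right) = 35$)
$\left(b{\left(-57 \right)} + M\right) + 2883 = \left(\left(-15 - -57\right) + 35\right) + 2883 = \left(\left(-15 + 57\right) + 35\right) + 2883 = \left(42 + 35\right) + 2883 = 77 + 2883 = 2960$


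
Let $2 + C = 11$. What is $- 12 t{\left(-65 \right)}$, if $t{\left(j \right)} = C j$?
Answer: $7020$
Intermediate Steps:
$C = 9$ ($C = -2 + 11 = 9$)
$t{\left(j \right)} = 9 j$
$- 12 t{\left(-65 \right)} = - 12 \cdot 9 \left(-65\right) = \left(-12\right) \left(-585\right) = 7020$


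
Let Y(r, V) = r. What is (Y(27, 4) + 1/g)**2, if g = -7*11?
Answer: 4318084/5929 ≈ 728.30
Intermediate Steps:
g = -77
(Y(27, 4) + 1/g)**2 = (27 + 1/(-77))**2 = (27 - 1/77)**2 = (2078/77)**2 = 4318084/5929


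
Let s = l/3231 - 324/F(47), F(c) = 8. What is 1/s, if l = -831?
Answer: -2154/87791 ≈ -0.024536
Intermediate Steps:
s = -87791/2154 (s = -831/3231 - 324/8 = -831*1/3231 - 324*1/8 = -277/1077 - 81/2 = -87791/2154 ≈ -40.757)
1/s = 1/(-87791/2154) = -2154/87791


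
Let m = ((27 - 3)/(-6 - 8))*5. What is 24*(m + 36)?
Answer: 4608/7 ≈ 658.29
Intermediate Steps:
m = -60/7 (m = (24/(-14))*5 = (24*(-1/14))*5 = -12/7*5 = -60/7 ≈ -8.5714)
24*(m + 36) = 24*(-60/7 + 36) = 24*(192/7) = 4608/7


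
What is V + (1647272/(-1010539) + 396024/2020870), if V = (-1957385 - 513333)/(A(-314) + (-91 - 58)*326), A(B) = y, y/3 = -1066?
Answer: 1223498791622529063/26431779763000990 ≈ 46.289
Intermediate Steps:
y = -3198 (y = 3*(-1066) = -3198)
A(B) = -3198
V = 1235359/25886 (V = (-1957385 - 513333)/(-3198 + (-91 - 58)*326) = -2470718/(-3198 - 149*326) = -2470718/(-3198 - 48574) = -2470718/(-51772) = -2470718*(-1/51772) = 1235359/25886 ≈ 47.723)
V + (1647272/(-1010539) + 396024/2020870) = 1235359/25886 + (1647272/(-1010539) + 396024/2020870) = 1235359/25886 + (1647272*(-1/1010539) + 396024*(1/2020870)) = 1235359/25886 + (-1647272/1010539 + 198012/1010435) = 1235359/25886 - 1464362434852/1021083974465 = 1223498791622529063/26431779763000990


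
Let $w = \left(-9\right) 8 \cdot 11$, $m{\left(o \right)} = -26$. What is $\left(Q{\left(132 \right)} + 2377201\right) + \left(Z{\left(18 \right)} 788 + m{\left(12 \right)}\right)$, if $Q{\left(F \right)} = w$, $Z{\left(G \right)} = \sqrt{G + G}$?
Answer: $2381111$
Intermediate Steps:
$w = -792$ ($w = \left(-72\right) 11 = -792$)
$Z{\left(G \right)} = \sqrt{2} \sqrt{G}$ ($Z{\left(G \right)} = \sqrt{2 G} = \sqrt{2} \sqrt{G}$)
$Q{\left(F \right)} = -792$
$\left(Q{\left(132 \right)} + 2377201\right) + \left(Z{\left(18 \right)} 788 + m{\left(12 \right)}\right) = \left(-792 + 2377201\right) - \left(26 - \sqrt{2} \sqrt{18} \cdot 788\right) = 2376409 - \left(26 - \sqrt{2} \cdot 3 \sqrt{2} \cdot 788\right) = 2376409 + \left(6 \cdot 788 - 26\right) = 2376409 + \left(4728 - 26\right) = 2376409 + 4702 = 2381111$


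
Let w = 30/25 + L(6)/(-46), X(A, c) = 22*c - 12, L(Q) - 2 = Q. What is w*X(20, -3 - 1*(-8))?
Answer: 11564/115 ≈ 100.56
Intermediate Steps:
L(Q) = 2 + Q
X(A, c) = -12 + 22*c
w = 118/115 (w = 30/25 + (2 + 6)/(-46) = 30*(1/25) + 8*(-1/46) = 6/5 - 4/23 = 118/115 ≈ 1.0261)
w*X(20, -3 - 1*(-8)) = 118*(-12 + 22*(-3 - 1*(-8)))/115 = 118*(-12 + 22*(-3 + 8))/115 = 118*(-12 + 22*5)/115 = 118*(-12 + 110)/115 = (118/115)*98 = 11564/115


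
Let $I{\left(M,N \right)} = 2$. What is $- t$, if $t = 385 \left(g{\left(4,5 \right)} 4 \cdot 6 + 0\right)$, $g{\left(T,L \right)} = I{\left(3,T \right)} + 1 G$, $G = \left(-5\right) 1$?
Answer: $27720$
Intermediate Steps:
$G = -5$
$g{\left(T,L \right)} = -3$ ($g{\left(T,L \right)} = 2 + 1 \left(-5\right) = 2 - 5 = -3$)
$t = -27720$ ($t = 385 \left(\left(-3\right) 4 \cdot 6 + 0\right) = 385 \left(\left(-12\right) 6 + 0\right) = 385 \left(-72 + 0\right) = 385 \left(-72\right) = -27720$)
$- t = \left(-1\right) \left(-27720\right) = 27720$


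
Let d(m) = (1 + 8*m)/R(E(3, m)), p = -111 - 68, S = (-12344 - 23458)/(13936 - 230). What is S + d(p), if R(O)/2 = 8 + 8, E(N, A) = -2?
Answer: -10379475/219296 ≈ -47.331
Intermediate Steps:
R(O) = 32 (R(O) = 2*(8 + 8) = 2*16 = 32)
S = -17901/6853 (S = -35802/13706 = -35802*1/13706 = -17901/6853 ≈ -2.6121)
p = -179
d(m) = 1/32 + m/4 (d(m) = (1 + 8*m)/32 = (1 + 8*m)*(1/32) = 1/32 + m/4)
S + d(p) = -17901/6853 + (1/32 + (¼)*(-179)) = -17901/6853 + (1/32 - 179/4) = -17901/6853 - 1431/32 = -10379475/219296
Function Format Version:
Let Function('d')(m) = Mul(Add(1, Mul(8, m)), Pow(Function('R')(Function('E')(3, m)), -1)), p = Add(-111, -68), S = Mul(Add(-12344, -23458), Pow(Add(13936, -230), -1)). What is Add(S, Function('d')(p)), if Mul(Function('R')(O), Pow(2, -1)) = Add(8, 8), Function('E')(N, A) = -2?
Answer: Rational(-10379475, 219296) ≈ -47.331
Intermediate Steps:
Function('R')(O) = 32 (Function('R')(O) = Mul(2, Add(8, 8)) = Mul(2, 16) = 32)
S = Rational(-17901, 6853) (S = Mul(-35802, Pow(13706, -1)) = Mul(-35802, Rational(1, 13706)) = Rational(-17901, 6853) ≈ -2.6121)
p = -179
Function('d')(m) = Add(Rational(1, 32), Mul(Rational(1, 4), m)) (Function('d')(m) = Mul(Add(1, Mul(8, m)), Pow(32, -1)) = Mul(Add(1, Mul(8, m)), Rational(1, 32)) = Add(Rational(1, 32), Mul(Rational(1, 4), m)))
Add(S, Function('d')(p)) = Add(Rational(-17901, 6853), Add(Rational(1, 32), Mul(Rational(1, 4), -179))) = Add(Rational(-17901, 6853), Add(Rational(1, 32), Rational(-179, 4))) = Add(Rational(-17901, 6853), Rational(-1431, 32)) = Rational(-10379475, 219296)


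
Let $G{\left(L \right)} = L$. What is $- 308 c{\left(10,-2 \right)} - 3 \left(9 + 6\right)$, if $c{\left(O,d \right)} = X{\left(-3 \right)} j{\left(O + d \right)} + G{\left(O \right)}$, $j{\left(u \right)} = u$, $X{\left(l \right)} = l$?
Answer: $4267$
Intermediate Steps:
$c{\left(O,d \right)} = - 3 d - 2 O$ ($c{\left(O,d \right)} = - 3 \left(O + d\right) + O = \left(- 3 O - 3 d\right) + O = - 3 d - 2 O$)
$- 308 c{\left(10,-2 \right)} - 3 \left(9 + 6\right) = - 308 \left(\left(-3\right) \left(-2\right) - 20\right) - 3 \left(9 + 6\right) = - 308 \left(6 - 20\right) - 45 = \left(-308\right) \left(-14\right) - 45 = 4312 - 45 = 4267$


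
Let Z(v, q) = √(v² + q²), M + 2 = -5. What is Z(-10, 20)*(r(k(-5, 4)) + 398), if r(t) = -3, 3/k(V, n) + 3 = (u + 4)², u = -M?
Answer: 3950*√5 ≈ 8832.5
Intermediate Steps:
M = -7 (M = -2 - 5 = -7)
Z(v, q) = √(q² + v²)
u = 7 (u = -1*(-7) = 7)
k(V, n) = 3/118 (k(V, n) = 3/(-3 + (7 + 4)²) = 3/(-3 + 11²) = 3/(-3 + 121) = 3/118)
Z(-10, 20)*(r(k(-5, 4)) + 398) = √(20² + (-10)²)*(-3 + 398) = √(400 + 100)*395 = √500*395 = (10*√5)*395 = 3950*√5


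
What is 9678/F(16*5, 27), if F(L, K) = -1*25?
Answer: -9678/25 ≈ -387.12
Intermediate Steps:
F(L, K) = -25
9678/F(16*5, 27) = 9678/(-25) = 9678*(-1/25) = -9678/25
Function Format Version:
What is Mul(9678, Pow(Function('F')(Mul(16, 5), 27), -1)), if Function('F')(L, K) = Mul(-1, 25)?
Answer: Rational(-9678, 25) ≈ -387.12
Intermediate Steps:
Function('F')(L, K) = -25
Mul(9678, Pow(Function('F')(Mul(16, 5), 27), -1)) = Mul(9678, Pow(-25, -1)) = Mul(9678, Rational(-1, 25)) = Rational(-9678, 25)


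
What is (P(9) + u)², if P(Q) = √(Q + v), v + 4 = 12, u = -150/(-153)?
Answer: 46717/2601 + 100*√17/51 ≈ 26.046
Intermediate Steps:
u = 50/51 (u = -150*(-1/153) = 50/51 ≈ 0.98039)
v = 8 (v = -4 + 12 = 8)
P(Q) = √(8 + Q) (P(Q) = √(Q + 8) = √(8 + Q))
(P(9) + u)² = (√(8 + 9) + 50/51)² = (√17 + 50/51)² = (50/51 + √17)²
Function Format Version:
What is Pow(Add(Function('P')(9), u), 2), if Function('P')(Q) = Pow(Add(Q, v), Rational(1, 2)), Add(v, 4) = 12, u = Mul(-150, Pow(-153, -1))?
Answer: Add(Rational(46717, 2601), Mul(Rational(100, 51), Pow(17, Rational(1, 2)))) ≈ 26.046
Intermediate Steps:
u = Rational(50, 51) (u = Mul(-150, Rational(-1, 153)) = Rational(50, 51) ≈ 0.98039)
v = 8 (v = Add(-4, 12) = 8)
Function('P')(Q) = Pow(Add(8, Q), Rational(1, 2)) (Function('P')(Q) = Pow(Add(Q, 8), Rational(1, 2)) = Pow(Add(8, Q), Rational(1, 2)))
Pow(Add(Function('P')(9), u), 2) = Pow(Add(Pow(Add(8, 9), Rational(1, 2)), Rational(50, 51)), 2) = Pow(Add(Pow(17, Rational(1, 2)), Rational(50, 51)), 2) = Pow(Add(Rational(50, 51), Pow(17, Rational(1, 2))), 2)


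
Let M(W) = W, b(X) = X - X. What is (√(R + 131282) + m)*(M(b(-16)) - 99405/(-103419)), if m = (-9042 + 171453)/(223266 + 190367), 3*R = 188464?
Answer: 1793829495/4753056803 + 11045*√1746930/34473 ≈ 423.85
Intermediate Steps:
R = 188464/3 (R = (⅓)*188464 = 188464/3 ≈ 62821.)
b(X) = 0
m = 162411/413633 ≈ 0.39265
(√(R + 131282) + m)*(M(b(-16)) - 99405/(-103419)) = (√(188464/3 + 131282) + 162411/413633)*(0 - 99405/(-103419)) = (√(582310/3) + 162411/413633)*(0 - 99405*(-1/103419)) = (√1746930/3 + 162411/413633)*(0 + 11045/11491) = (162411/413633 + √1746930/3)*(11045/11491) = 1793829495/4753056803 + 11045*√1746930/34473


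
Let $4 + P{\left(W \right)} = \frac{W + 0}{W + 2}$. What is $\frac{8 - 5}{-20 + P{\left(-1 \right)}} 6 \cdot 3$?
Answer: $- \frac{54}{25} \approx -2.16$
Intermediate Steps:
$P{\left(W \right)} = -4 + \frac{W}{2 + W}$ ($P{\left(W \right)} = -4 + \frac{W + 0}{W + 2} = -4 + \frac{W}{2 + W}$)
$\frac{8 - 5}{-20 + P{\left(-1 \right)}} 6 \cdot 3 = \frac{8 - 5}{-20 + \frac{-8 - -3}{2 - 1}} \cdot 6 \cdot 3 = \frac{3}{-20 + \frac{-8 + 3}{1}} \cdot 6 \cdot 3 = \frac{3}{-20 + 1 \left(-5\right)} 6 \cdot 3 = \frac{3}{-20 - 5} \cdot 6 \cdot 3 = \frac{3}{-25} \cdot 6 \cdot 3 = 3 \left(- \frac{1}{25}\right) 6 \cdot 3 = \left(- \frac{3}{25}\right) 6 \cdot 3 = \left(- \frac{18}{25}\right) 3 = - \frac{54}{25}$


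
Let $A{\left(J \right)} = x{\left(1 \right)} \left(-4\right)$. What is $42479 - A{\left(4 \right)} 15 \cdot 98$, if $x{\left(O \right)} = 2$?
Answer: $54239$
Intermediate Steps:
$A{\left(J \right)} = -8$ ($A{\left(J \right)} = 2 \left(-4\right) = -8$)
$42479 - A{\left(4 \right)} 15 \cdot 98 = 42479 - \left(-8\right) 15 \cdot 98 = 42479 - \left(-120\right) 98 = 42479 - -11760 = 42479 + 11760 = 54239$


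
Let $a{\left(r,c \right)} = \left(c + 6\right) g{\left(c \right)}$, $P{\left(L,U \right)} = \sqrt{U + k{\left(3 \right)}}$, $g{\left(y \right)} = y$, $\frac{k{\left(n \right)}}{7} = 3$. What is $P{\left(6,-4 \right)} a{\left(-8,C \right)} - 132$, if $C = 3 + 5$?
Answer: $-132 + 112 \sqrt{17} \approx 329.79$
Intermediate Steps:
$k{\left(n \right)} = 21$ ($k{\left(n \right)} = 7 \cdot 3 = 21$)
$C = 8$
$P{\left(L,U \right)} = \sqrt{21 + U}$ ($P{\left(L,U \right)} = \sqrt{U + 21} = \sqrt{21 + U}$)
$a{\left(r,c \right)} = c \left(6 + c\right)$ ($a{\left(r,c \right)} = \left(c + 6\right) c = \left(6 + c\right) c = c \left(6 + c\right)$)
$P{\left(6,-4 \right)} a{\left(-8,C \right)} - 132 = \sqrt{21 - 4} \cdot 8 \left(6 + 8\right) - 132 = \sqrt{17} \cdot 8 \cdot 14 - 132 = \sqrt{17} \cdot 112 - 132 = 112 \sqrt{17} - 132 = -132 + 112 \sqrt{17}$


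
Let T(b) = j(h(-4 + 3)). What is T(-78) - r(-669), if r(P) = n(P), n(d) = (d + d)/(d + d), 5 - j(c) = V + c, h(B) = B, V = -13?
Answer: 18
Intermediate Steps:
j(c) = 18 - c (j(c) = 5 - (-13 + c) = 5 + (13 - c) = 18 - c)
n(d) = 1 (n(d) = (2*d)/((2*d)) = (2*d)*(1/(2*d)) = 1)
r(P) = 1
T(b) = 19 (T(b) = 18 - (-4 + 3) = 18 - 1*(-1) = 18 + 1 = 19)
T(-78) - r(-669) = 19 - 1*1 = 19 - 1 = 18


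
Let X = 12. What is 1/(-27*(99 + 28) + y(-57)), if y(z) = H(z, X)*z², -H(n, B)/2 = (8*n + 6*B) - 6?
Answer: 1/2530791 ≈ 3.9513e-7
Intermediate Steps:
H(n, B) = 12 - 16*n - 12*B (H(n, B) = -2*((8*n + 6*B) - 6) = -2*((6*B + 8*n) - 6) = -2*(-6 + 6*B + 8*n) = 12 - 16*n - 12*B)
y(z) = z²*(-132 - 16*z) (y(z) = (12 - 16*z - 12*12)*z² = (12 - 16*z - 144)*z² = (-132 - 16*z)*z² = z²*(-132 - 16*z))
1/(-27*(99 + 28) + y(-57)) = 1/(-27*(99 + 28) + (-57)²*(-132 - 16*(-57))) = 1/(-27*127 + 3249*(-132 + 912)) = 1/(-3429 + 3249*780) = 1/(-3429 + 2534220) = 1/2530791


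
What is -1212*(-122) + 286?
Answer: 148150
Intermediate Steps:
-1212*(-122) + 286 = -404*(-366) + 286 = 147864 + 286 = 148150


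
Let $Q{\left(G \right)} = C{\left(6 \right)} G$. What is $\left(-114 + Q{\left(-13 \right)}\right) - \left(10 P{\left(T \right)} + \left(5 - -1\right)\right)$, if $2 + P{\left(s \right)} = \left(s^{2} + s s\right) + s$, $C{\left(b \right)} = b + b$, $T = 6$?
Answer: $-1036$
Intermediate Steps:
$C{\left(b \right)} = 2 b$
$Q{\left(G \right)} = 12 G$ ($Q{\left(G \right)} = 2 \cdot 6 G = 12 G$)
$P{\left(s \right)} = -2 + s + 2 s^{2}$ ($P{\left(s \right)} = -2 + \left(\left(s^{2} + s s\right) + s\right) = -2 + \left(\left(s^{2} + s^{2}\right) + s\right) = -2 + \left(2 s^{2} + s\right) = -2 + \left(s + 2 s^{2}\right) = -2 + s + 2 s^{2}$)
$\left(-114 + Q{\left(-13 \right)}\right) - \left(10 P{\left(T \right)} + \left(5 - -1\right)\right) = \left(-114 + 12 \left(-13\right)\right) - \left(10 \left(-2 + 6 + 2 \cdot 6^{2}\right) + \left(5 - -1\right)\right) = \left(-114 - 156\right) - \left(10 \left(-2 + 6 + 2 \cdot 36\right) + \left(5 + 1\right)\right) = -270 - \left(10 \left(-2 + 6 + 72\right) + 6\right) = -270 - \left(10 \cdot 76 + 6\right) = -270 - \left(760 + 6\right) = -270 - 766 = -1036$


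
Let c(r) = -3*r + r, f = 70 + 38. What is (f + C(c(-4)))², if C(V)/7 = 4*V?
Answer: 110224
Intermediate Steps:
f = 108
c(r) = -2*r
C(V) = 28*V (C(V) = 7*(4*V) = 28*V)
(f + C(c(-4)))² = (108 + 28*(-2*(-4)))² = (108 + 28*8)² = (108 + 224)² = 332² = 110224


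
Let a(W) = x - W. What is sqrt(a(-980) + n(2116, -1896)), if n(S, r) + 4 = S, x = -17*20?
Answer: 8*sqrt(43) ≈ 52.460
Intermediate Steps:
x = -340
n(S, r) = -4 + S
a(W) = -340 - W
sqrt(a(-980) + n(2116, -1896)) = sqrt((-340 - 1*(-980)) + (-4 + 2116)) = sqrt((-340 + 980) + 2112) = sqrt(640 + 2112) = sqrt(2752) = 8*sqrt(43)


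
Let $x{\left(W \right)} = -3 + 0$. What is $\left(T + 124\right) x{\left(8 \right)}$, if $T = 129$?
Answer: $-759$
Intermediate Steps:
$x{\left(W \right)} = -3$
$\left(T + 124\right) x{\left(8 \right)} = \left(129 + 124\right) \left(-3\right) = 253 \left(-3\right) = -759$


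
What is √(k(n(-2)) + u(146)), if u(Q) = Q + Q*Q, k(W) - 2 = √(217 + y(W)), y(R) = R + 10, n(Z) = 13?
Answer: 2*√(5366 + √15) ≈ 146.56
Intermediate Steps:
y(R) = 10 + R
k(W) = 2 + √(227 + W) (k(W) = 2 + √(217 + (10 + W)) = 2 + √(227 + W))
u(Q) = Q + Q²
√(k(n(-2)) + u(146)) = √((2 + √(227 + 13)) + 146*(1 + 146)) = √((2 + √240) + 146*147) = √((2 + 4*√15) + 21462) = √(21464 + 4*√15)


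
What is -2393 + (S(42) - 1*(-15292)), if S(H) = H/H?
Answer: 12900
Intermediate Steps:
S(H) = 1
-2393 + (S(42) - 1*(-15292)) = -2393 + (1 - 1*(-15292)) = -2393 + (1 + 15292) = -2393 + 15293 = 12900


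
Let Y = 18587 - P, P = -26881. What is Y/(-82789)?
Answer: -45468/82789 ≈ -0.54920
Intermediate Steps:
Y = 45468 (Y = 18587 - 1*(-26881) = 18587 + 26881 = 45468)
Y/(-82789) = 45468/(-82789) = 45468*(-1/82789) = -45468/82789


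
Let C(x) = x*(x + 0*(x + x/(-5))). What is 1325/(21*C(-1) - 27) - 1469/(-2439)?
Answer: -1074287/4878 ≈ -220.23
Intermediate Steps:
C(x) = x² (C(x) = x*(x + 0*(x + x*(-⅕))) = x*(x + 0*(x - x/5)) = x*(x + 0*(4*x/5)) = x*(x + 0) = x*x = x²)
1325/(21*C(-1) - 27) - 1469/(-2439) = 1325/(21*(-1)² - 27) - 1469/(-2439) = 1325/(21*1 - 27) - 1469*(-1/2439) = 1325/(21 - 27) + 1469/2439 = 1325/(-6) + 1469/2439 = 1325*(-⅙) + 1469/2439 = -1325/6 + 1469/2439 = -1074287/4878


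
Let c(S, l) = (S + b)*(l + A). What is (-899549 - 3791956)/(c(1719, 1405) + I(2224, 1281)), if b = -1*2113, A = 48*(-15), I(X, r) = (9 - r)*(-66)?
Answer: 4691505/185938 ≈ 25.232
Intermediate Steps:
I(X, r) = -594 + 66*r
A = -720
b = -2113
c(S, l) = (-2113 + S)*(-720 + l) (c(S, l) = (S - 2113)*(l - 720) = (-2113 + S)*(-720 + l))
(-899549 - 3791956)/(c(1719, 1405) + I(2224, 1281)) = (-899549 - 3791956)/((1521360 - 2113*1405 - 720*1719 + 1719*1405) + (-594 + 66*1281)) = -4691505/((1521360 - 2968765 - 1237680 + 2415195) + (-594 + 84546)) = -4691505/(-269890 + 83952) = -4691505/(-185938) = -4691505*(-1/185938) = 4691505/185938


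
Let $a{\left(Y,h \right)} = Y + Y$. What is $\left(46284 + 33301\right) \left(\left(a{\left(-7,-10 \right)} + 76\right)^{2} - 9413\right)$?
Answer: $-443208865$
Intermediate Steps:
$a{\left(Y,h \right)} = 2 Y$
$\left(46284 + 33301\right) \left(\left(a{\left(-7,-10 \right)} + 76\right)^{2} - 9413\right) = \left(46284 + 33301\right) \left(\left(2 \left(-7\right) + 76\right)^{2} - 9413\right) = 79585 \left(\left(-14 + 76\right)^{2} - 9413\right) = 79585 \left(62^{2} - 9413\right) = 79585 \left(3844 - 9413\right) = 79585 \left(-5569\right) = -443208865$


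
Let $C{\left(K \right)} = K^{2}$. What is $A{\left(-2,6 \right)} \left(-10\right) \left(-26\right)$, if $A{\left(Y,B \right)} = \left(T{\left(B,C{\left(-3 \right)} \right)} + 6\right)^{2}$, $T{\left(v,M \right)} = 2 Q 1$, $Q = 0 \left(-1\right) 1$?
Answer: $9360$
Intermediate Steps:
$Q = 0$ ($Q = 0 \cdot 1 = 0$)
$T{\left(v,M \right)} = 0$ ($T{\left(v,M \right)} = 2 \cdot 0 \cdot 1 = 0 \cdot 1 = 0$)
$A{\left(Y,B \right)} = 36$ ($A{\left(Y,B \right)} = \left(0 + 6\right)^{2} = 6^{2} = 36$)
$A{\left(-2,6 \right)} \left(-10\right) \left(-26\right) = 36 \left(-10\right) \left(-26\right) = \left(-360\right) \left(-26\right) = 9360$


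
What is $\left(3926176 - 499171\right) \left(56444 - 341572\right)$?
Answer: $-977135081640$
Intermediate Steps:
$\left(3926176 - 499171\right) \left(56444 - 341572\right) = 3427005 \left(-285128\right) = -977135081640$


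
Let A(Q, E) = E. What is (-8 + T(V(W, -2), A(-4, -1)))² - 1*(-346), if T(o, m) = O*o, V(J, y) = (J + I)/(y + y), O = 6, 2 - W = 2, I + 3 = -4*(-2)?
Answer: 2345/4 ≈ 586.25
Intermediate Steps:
I = 5 (I = -3 - 4*(-2) = -3 + 8 = 5)
W = 0 (W = 2 - 1*2 = 2 - 2 = 0)
V(J, y) = (5 + J)/(2*y) (V(J, y) = (J + 5)/(y + y) = (5 + J)/((2*y)) = (5 + J)*(1/(2*y)) = (5 + J)/(2*y))
T(o, m) = 6*o
(-8 + T(V(W, -2), A(-4, -1)))² - 1*(-346) = (-8 + 6*((½)*(5 + 0)/(-2)))² - 1*(-346) = (-8 + 6*((½)*(-½)*5))² + 346 = (-8 + 6*(-5/4))² + 346 = (-8 - 15/2)² + 346 = (-31/2)² + 346 = 961/4 + 346 = 2345/4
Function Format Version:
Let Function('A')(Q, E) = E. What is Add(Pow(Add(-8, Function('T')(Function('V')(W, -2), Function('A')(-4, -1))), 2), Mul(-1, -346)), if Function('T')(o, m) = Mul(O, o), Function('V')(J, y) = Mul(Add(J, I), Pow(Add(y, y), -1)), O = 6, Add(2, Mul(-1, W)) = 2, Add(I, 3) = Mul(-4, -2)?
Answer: Rational(2345, 4) ≈ 586.25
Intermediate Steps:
I = 5 (I = Add(-3, Mul(-4, -2)) = Add(-3, 8) = 5)
W = 0 (W = Add(2, Mul(-1, 2)) = Add(2, -2) = 0)
Function('V')(J, y) = Mul(Rational(1, 2), Pow(y, -1), Add(5, J)) (Function('V')(J, y) = Mul(Add(J, 5), Pow(Add(y, y), -1)) = Mul(Add(5, J), Pow(Mul(2, y), -1)) = Mul(Add(5, J), Mul(Rational(1, 2), Pow(y, -1))) = Mul(Rational(1, 2), Pow(y, -1), Add(5, J)))
Function('T')(o, m) = Mul(6, o)
Add(Pow(Add(-8, Function('T')(Function('V')(W, -2), Function('A')(-4, -1))), 2), Mul(-1, -346)) = Add(Pow(Add(-8, Mul(6, Mul(Rational(1, 2), Pow(-2, -1), Add(5, 0)))), 2), Mul(-1, -346)) = Add(Pow(Add(-8, Mul(6, Mul(Rational(1, 2), Rational(-1, 2), 5))), 2), 346) = Add(Pow(Add(-8, Mul(6, Rational(-5, 4))), 2), 346) = Add(Pow(Add(-8, Rational(-15, 2)), 2), 346) = Add(Pow(Rational(-31, 2), 2), 346) = Add(Rational(961, 4), 346) = Rational(2345, 4)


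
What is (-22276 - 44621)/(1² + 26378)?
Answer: -7433/2931 ≈ -2.5360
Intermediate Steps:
(-22276 - 44621)/(1² + 26378) = -66897/(1 + 26378) = -66897/26379 = -66897*1/26379 = -7433/2931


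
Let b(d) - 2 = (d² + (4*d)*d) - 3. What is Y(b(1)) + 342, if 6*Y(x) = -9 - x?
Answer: 2039/6 ≈ 339.83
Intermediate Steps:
b(d) = -1 + 5*d² (b(d) = 2 + ((d² + (4*d)*d) - 3) = 2 + ((d² + 4*d²) - 3) = 2 + (5*d² - 3) = 2 + (-3 + 5*d²) = -1 + 5*d²)
Y(x) = -3/2 - x/6 (Y(x) = (-9 - x)/6 = -3/2 - x/6)
Y(b(1)) + 342 = (-3/2 - (-1 + 5*1²)/6) + 342 = (-3/2 - (-1 + 5*1)/6) + 342 = (-3/2 - (-1 + 5)/6) + 342 = (-3/2 - ⅙*4) + 342 = (-3/2 - ⅔) + 342 = -13/6 + 342 = 2039/6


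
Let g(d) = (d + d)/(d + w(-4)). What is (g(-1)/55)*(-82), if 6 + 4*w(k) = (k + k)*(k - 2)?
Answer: 328/1045 ≈ 0.31388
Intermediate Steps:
w(k) = -3/2 + k*(-2 + k)/2 (w(k) = -3/2 + ((k + k)*(k - 2))/4 = -3/2 + ((2*k)*(-2 + k))/4 = -3/2 + (2*k*(-2 + k))/4 = -3/2 + k*(-2 + k)/2)
g(d) = 2*d/(21/2 + d) (g(d) = (d + d)/(d + (-3/2 + (½)*(-4)² - 1*(-4))) = (2*d)/(d + (-3/2 + (½)*16 + 4)) = (2*d)/(d + (-3/2 + 8 + 4)) = (2*d)/(d + 21/2) = (2*d)/(21/2 + d) = 2*d/(21/2 + d))
(g(-1)/55)*(-82) = ((4*(-1)/(21 + 2*(-1)))/55)*(-82) = ((4*(-1)/(21 - 2))*(1/55))*(-82) = ((4*(-1)/19)*(1/55))*(-82) = ((4*(-1)*(1/19))*(1/55))*(-82) = -4/19*1/55*(-82) = -4/1045*(-82) = 328/1045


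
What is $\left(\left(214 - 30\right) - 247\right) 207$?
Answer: $-13041$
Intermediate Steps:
$\left(\left(214 - 30\right) - 247\right) 207 = \left(184 - 247\right) 207 = \left(-63\right) 207 = -13041$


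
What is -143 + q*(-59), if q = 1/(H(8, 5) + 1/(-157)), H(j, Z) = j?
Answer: -188728/1255 ≈ -150.38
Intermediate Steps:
q = 157/1255 (q = 1/(8 + 1/(-157)) = 1/(8 - 1/157) = 1/(1255/157) = 157/1255 ≈ 0.12510)
-143 + q*(-59) = -143 + (157/1255)*(-59) = -143 - 9263/1255 = -188728/1255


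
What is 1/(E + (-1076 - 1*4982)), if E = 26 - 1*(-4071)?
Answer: -1/1961 ≈ -0.00050994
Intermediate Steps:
E = 4097 (E = 26 + 4071 = 4097)
1/(E + (-1076 - 1*4982)) = 1/(4097 + (-1076 - 1*4982)) = 1/(4097 + (-1076 - 4982)) = 1/(4097 - 6058) = 1/(-1961) = -1/1961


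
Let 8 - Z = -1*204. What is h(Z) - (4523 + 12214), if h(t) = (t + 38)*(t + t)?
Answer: 89263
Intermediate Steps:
Z = 212 (Z = 8 - (-1)*204 = 8 - 1*(-204) = 8 + 204 = 212)
h(t) = 2*t*(38 + t) (h(t) = (38 + t)*(2*t) = 2*t*(38 + t))
h(Z) - (4523 + 12214) = 2*212*(38 + 212) - (4523 + 12214) = 2*212*250 - 1*16737 = 106000 - 16737 = 89263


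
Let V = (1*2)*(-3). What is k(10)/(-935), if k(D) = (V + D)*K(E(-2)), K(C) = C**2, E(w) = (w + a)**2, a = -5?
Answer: -9604/935 ≈ -10.272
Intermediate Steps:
E(w) = (-5 + w)**2 (E(w) = (w - 5)**2 = (-5 + w)**2)
V = -6 (V = 2*(-3) = -6)
k(D) = -14406 + 2401*D (k(D) = (-6 + D)*((-5 - 2)**2)**2 = (-6 + D)*((-7)**2)**2 = (-6 + D)*49**2 = (-6 + D)*2401 = -14406 + 2401*D)
k(10)/(-935) = (-14406 + 2401*10)/(-935) = (-14406 + 24010)*(-1/935) = 9604*(-1/935) = -9604/935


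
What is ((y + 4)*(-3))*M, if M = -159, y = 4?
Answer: 3816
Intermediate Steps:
((y + 4)*(-3))*M = ((4 + 4)*(-3))*(-159) = (8*(-3))*(-159) = -24*(-159) = 3816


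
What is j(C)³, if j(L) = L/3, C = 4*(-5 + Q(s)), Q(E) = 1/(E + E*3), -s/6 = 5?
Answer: -217081801/729000 ≈ -297.78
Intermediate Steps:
s = -30 (s = -6*5 = -30)
Q(E) = 1/(4*E) (Q(E) = 1/(E + 3*E) = 1/(4*E))
C = -601/30 (C = 4*(-5 + (¼)/(-30)) = 4*(-5 + (¼)*(-1/30)) = 4*(-5 - 1/120) = 4*(-601/120) = -601/30 ≈ -20.033)
j(L) = L/3 (j(L) = L*(⅓) = L/3)
j(C)³ = ((⅓)*(-601/30))³ = (-601/90)³ = -217081801/729000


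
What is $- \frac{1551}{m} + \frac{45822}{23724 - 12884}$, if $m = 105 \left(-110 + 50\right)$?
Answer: $\frac{1272881}{284550} \approx 4.4733$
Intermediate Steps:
$m = -6300$ ($m = 105 \left(-60\right) = -6300$)
$- \frac{1551}{m} + \frac{45822}{23724 - 12884} = - \frac{1551}{-6300} + \frac{45822}{23724 - 12884} = \left(-1551\right) \left(- \frac{1}{6300}\right) + \frac{45822}{23724 - 12884} = \frac{517}{2100} + \frac{45822}{10840} = \frac{517}{2100} + 45822 \cdot \frac{1}{10840} = \frac{517}{2100} + \frac{22911}{5420} = \frac{1272881}{284550}$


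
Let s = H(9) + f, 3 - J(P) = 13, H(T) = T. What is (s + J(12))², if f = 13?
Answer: 144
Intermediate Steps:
J(P) = -10 (J(P) = 3 - 1*13 = 3 - 13 = -10)
s = 22 (s = 9 + 13 = 22)
(s + J(12))² = (22 - 10)² = 12² = 144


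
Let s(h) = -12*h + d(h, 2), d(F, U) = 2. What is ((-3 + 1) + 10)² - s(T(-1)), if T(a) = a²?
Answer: 74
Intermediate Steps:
s(h) = 2 - 12*h (s(h) = -12*h + 2 = 2 - 12*h)
((-3 + 1) + 10)² - s(T(-1)) = ((-3 + 1) + 10)² - (2 - 12*(-1)²) = (-2 + 10)² - (2 - 12*1) = 8² - (2 - 12) = 64 - 1*(-10) = 64 + 10 = 74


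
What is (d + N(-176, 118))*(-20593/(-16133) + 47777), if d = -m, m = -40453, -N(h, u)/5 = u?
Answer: 30726676810042/16133 ≈ 1.9046e+9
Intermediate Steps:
N(h, u) = -5*u
d = 40453 (d = -1*(-40453) = 40453)
(d + N(-176, 118))*(-20593/(-16133) + 47777) = (40453 - 5*118)*(-20593/(-16133) + 47777) = (40453 - 590)*(-20593*(-1/16133) + 47777) = 39863*(20593/16133 + 47777) = 39863*(770806934/16133) = 30726676810042/16133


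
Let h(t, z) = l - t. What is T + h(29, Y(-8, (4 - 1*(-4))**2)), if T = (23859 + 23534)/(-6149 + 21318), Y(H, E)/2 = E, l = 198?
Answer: 2610954/15169 ≈ 172.12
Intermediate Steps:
Y(H, E) = 2*E
h(t, z) = 198 - t
T = 47393/15169 ≈ 3.1243
T + h(29, Y(-8, (4 - 1*(-4))**2)) = 47393/15169 + (198 - 1*29) = 47393/15169 + (198 - 29) = 47393/15169 + 169 = 2610954/15169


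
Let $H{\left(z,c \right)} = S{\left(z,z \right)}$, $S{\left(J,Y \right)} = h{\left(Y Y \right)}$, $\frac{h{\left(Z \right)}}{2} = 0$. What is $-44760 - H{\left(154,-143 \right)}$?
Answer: $-44760$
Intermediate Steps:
$h{\left(Z \right)} = 0$ ($h{\left(Z \right)} = 2 \cdot 0 = 0$)
$S{\left(J,Y \right)} = 0$
$H{\left(z,c \right)} = 0$
$-44760 - H{\left(154,-143 \right)} = -44760 - 0 = -44760 + 0 = -44760$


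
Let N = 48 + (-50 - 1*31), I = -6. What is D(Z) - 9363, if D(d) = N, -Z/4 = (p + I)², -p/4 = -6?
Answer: -9396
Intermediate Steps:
p = 24 (p = -4*(-6) = 24)
N = -33 (N = 48 + (-50 - 31) = 48 - 81 = -33)
Z = -1296 (Z = -4*(24 - 6)² = -4*18² = -4*324 = -1296)
D(d) = -33
D(Z) - 9363 = -33 - 9363 = -9396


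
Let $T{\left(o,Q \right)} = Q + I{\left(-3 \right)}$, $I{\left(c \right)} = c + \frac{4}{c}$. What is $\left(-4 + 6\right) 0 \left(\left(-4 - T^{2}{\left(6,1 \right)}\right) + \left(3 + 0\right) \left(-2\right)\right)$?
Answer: $0$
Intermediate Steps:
$T{\left(o,Q \right)} = - \frac{13}{3} + Q$ ($T{\left(o,Q \right)} = Q - \left(3 - \frac{4}{-3}\right) = Q + \left(-3 + 4 \left(- \frac{1}{3}\right)\right) = Q - \frac{13}{3} = - \frac{13}{3} + Q$)
$\left(-4 + 6\right) 0 \left(\left(-4 - T^{2}{\left(6,1 \right)}\right) + \left(3 + 0\right) \left(-2\right)\right) = \left(-4 + 6\right) 0 \left(\left(-4 - \left(- \frac{13}{3} + 1\right)^{2}\right) + \left(3 + 0\right) \left(-2\right)\right) = 2 \cdot 0 \left(\left(-4 - \left(- \frac{10}{3}\right)^{2}\right) + 3 \left(-2\right)\right) = 0 \left(\left(-4 - \frac{100}{9}\right) - 6\right) = 0 \left(- \frac{136}{9} - 6\right) = 0 \left(- \frac{190}{9}\right) = 0$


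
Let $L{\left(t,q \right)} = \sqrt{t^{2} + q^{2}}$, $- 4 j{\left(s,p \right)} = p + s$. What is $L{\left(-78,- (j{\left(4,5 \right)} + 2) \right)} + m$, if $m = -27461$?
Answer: $-27461 + \frac{\sqrt{97345}}{4} \approx -27383.0$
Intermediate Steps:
$j{\left(s,p \right)} = - \frac{p}{4} - \frac{s}{4}$ ($j{\left(s,p \right)} = - \frac{p + s}{4} = - \frac{p}{4} - \frac{s}{4}$)
$L{\left(t,q \right)} = \sqrt{q^{2} + t^{2}}$
$L{\left(-78,- (j{\left(4,5 \right)} + 2) \right)} + m = \sqrt{\left(- (\left(\left(- \frac{1}{4}\right) 5 - 1\right) + 2)\right)^{2} + \left(-78\right)^{2}} - 27461 = \sqrt{\left(- (\left(- \frac{5}{4} - 1\right) + 2)\right)^{2} + 6084} - 27461 = \sqrt{\left(- (- \frac{9}{4} + 2)\right)^{2} + 6084} - 27461 = \sqrt{\left(\left(-1\right) \left(- \frac{1}{4}\right)\right)^{2} + 6084} - 27461 = \sqrt{\left(\frac{1}{4}\right)^{2} + 6084} - 27461 = \sqrt{\frac{1}{16} + 6084} - 27461 = \sqrt{\frac{97345}{16}} - 27461 = \frac{\sqrt{97345}}{4} - 27461 = -27461 + \frac{\sqrt{97345}}{4}$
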